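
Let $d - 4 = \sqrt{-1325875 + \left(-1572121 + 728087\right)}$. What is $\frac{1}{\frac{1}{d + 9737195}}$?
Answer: $9737199 + 9 i \sqrt{26789} \approx 9.7372 \cdot 10^{6} + 1473.1 i$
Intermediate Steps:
$d = 4 + 9 i \sqrt{26789}$ ($d = 4 + \sqrt{-1325875 + \left(-1572121 + 728087\right)} = 4 + \sqrt{-1325875 - 844034} = 4 + \sqrt{-2169909} = 4 + 9 i \sqrt{26789} \approx 4.0 + 1473.1 i$)
$\frac{1}{\frac{1}{d + 9737195}} = \frac{1}{\frac{1}{\left(4 + 9 i \sqrt{26789}\right) + 9737195}} = \frac{1}{\frac{1}{9737199 + 9 i \sqrt{26789}}} = 9737199 + 9 i \sqrt{26789}$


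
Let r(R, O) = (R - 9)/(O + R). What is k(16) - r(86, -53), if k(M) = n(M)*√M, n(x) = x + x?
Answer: 377/3 ≈ 125.67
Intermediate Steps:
n(x) = 2*x
r(R, O) = (-9 + R)/(O + R)
k(M) = 2*M^(3/2) (k(M) = (2*M)*√M = 2*M^(3/2))
k(16) - r(86, -53) = 2*16^(3/2) - (-9 + 86)/(-53 + 86) = 2*64 - 77/33 = 128 - 77/33 = 128 - 1*7/3 = 128 - 7/3 = 377/3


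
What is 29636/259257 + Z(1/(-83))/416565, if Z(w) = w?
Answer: 341553776321/2987927851005 ≈ 0.11431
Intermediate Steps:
29636/259257 + Z(1/(-83))/416565 = 29636/259257 + 1/(-83*416565) = 29636*(1/259257) - 1/83*1/416565 = 29636/259257 - 1/34574895 = 341553776321/2987927851005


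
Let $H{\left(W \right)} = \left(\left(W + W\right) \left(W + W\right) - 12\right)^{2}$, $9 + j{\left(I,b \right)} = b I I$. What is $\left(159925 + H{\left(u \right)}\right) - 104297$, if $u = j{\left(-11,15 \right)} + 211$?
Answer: $264815215700364$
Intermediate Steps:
$j{\left(I,b \right)} = -9 + b I^{2}$ ($j{\left(I,b \right)} = -9 + b I I = -9 + I b I = -9 + b I^{2}$)
$u = 2017$ ($u = \left(-9 + 15 \left(-11\right)^{2}\right) + 211 = \left(-9 + 15 \cdot 121\right) + 211 = \left(-9 + 1815\right) + 211 = 1806 + 211 = 2017$)
$H{\left(W \right)} = \left(-12 + 4 W^{2}\right)^{2}$ ($H{\left(W \right)} = \left(2 W 2 W - 12\right)^{2} = \left(4 W^{2} - 12\right)^{2} = \left(-12 + 4 W^{2}\right)^{2}$)
$\left(159925 + H{\left(u \right)}\right) - 104297 = \left(159925 + 16 \left(-3 + 2017^{2}\right)^{2}\right) - 104297 = \left(159925 + 16 \left(-3 + 4068289\right)^{2}\right) - 104297 = \left(159925 + 16 \cdot 4068286^{2}\right) - 104297 = \left(159925 + 16 \cdot 16550950977796\right) - 104297 = \left(159925 + 264815215644736\right) - 104297 = 264815215804661 - 104297 = 264815215700364$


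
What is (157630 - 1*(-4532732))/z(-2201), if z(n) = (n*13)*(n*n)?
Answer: -151302/4471382123 ≈ -3.3838e-5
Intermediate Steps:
z(n) = 13*n**3 (z(n) = (13*n)*n**2 = 13*n**3)
(157630 - 1*(-4532732))/z(-2201) = (157630 - 1*(-4532732))/((13*(-2201)**3)) = (157630 + 4532732)/((13*(-10662526601))) = 4690362/(-138612845813) = 4690362*(-1/138612845813) = -151302/4471382123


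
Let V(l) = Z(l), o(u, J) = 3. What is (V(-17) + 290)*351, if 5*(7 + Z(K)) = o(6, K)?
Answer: 497718/5 ≈ 99544.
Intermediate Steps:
Z(K) = -32/5 (Z(K) = -7 + (1/5)*3 = -7 + 3/5 = -32/5)
V(l) = -32/5
(V(-17) + 290)*351 = (-32/5 + 290)*351 = (1418/5)*351 = 497718/5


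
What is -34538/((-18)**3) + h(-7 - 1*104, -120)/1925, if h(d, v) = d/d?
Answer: 33245741/5613300 ≈ 5.9227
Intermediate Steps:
h(d, v) = 1
-34538/((-18)**3) + h(-7 - 1*104, -120)/1925 = -34538/((-18)**3) + 1/1925 = -34538/(-5832) + 1*(1/1925) = -34538*(-1/5832) + 1/1925 = 17269/2916 + 1/1925 = 33245741/5613300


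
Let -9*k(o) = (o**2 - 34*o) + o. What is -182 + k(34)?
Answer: -1672/9 ≈ -185.78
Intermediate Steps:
k(o) = -o**2/9 + 11*o/3 (k(o) = -((o**2 - 34*o) + o)/9 = -(o**2 - 33*o)/9 = -o**2/9 + 11*o/3)
-182 + k(34) = -182 + (1/9)*34*(33 - 1*34) = -182 + (1/9)*34*(33 - 34) = -182 + (1/9)*34*(-1) = -182 - 34/9 = -1672/9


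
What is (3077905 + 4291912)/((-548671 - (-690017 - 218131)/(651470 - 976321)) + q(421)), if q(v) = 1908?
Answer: -2394092422267/177617415461 ≈ -13.479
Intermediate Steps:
(3077905 + 4291912)/((-548671 - (-690017 - 218131)/(651470 - 976321)) + q(421)) = (3077905 + 4291912)/((-548671 - (-690017 - 218131)/(651470 - 976321)) + 1908) = 7369817/((-548671 - (-908148)/(-324851)) + 1908) = 7369817/((-548671 - (-908148)*(-1)/324851) + 1908) = 7369817/((-548671 - 1*908148/324851) + 1908) = 7369817/((-548671 - 908148/324851) + 1908) = 7369817/(-178237231169/324851 + 1908) = 7369817/(-177617415461/324851) = 7369817*(-324851/177617415461) = -2394092422267/177617415461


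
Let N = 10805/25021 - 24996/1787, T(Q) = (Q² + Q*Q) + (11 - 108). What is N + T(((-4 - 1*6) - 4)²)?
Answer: 3430409642964/44712527 ≈ 76722.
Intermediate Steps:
T(Q) = -97 + 2*Q² (T(Q) = (Q² + Q²) - 97 = 2*Q² - 97 = -97 + 2*Q²)
N = -606116381/44712527 (N = 10805*(1/25021) - 24996*1/1787 = 10805/25021 - 24996/1787 = -606116381/44712527 ≈ -13.556)
N + T(((-4 - 1*6) - 4)²) = -606116381/44712527 + (-97 + 2*(((-4 - 1*6) - 4)²)²) = -606116381/44712527 + (-97 + 2*(((-4 - 6) - 4)²)²) = -606116381/44712527 + (-97 + 2*((-10 - 4)²)²) = -606116381/44712527 + (-97 + 2*((-14)²)²) = -606116381/44712527 + (-97 + 2*196²) = -606116381/44712527 + (-97 + 2*38416) = -606116381/44712527 + (-97 + 76832) = -606116381/44712527 + 76735 = 3430409642964/44712527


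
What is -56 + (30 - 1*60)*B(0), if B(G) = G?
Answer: -56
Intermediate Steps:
-56 + (30 - 1*60)*B(0) = -56 + (30 - 1*60)*0 = -56 + (30 - 60)*0 = -56 - 30*0 = -56 + 0 = -56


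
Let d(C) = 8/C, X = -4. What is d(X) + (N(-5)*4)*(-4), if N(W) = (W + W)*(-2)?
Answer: -322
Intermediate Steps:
N(W) = -4*W (N(W) = (2*W)*(-2) = -4*W)
d(X) + (N(-5)*4)*(-4) = 8/(-4) + (-4*(-5)*4)*(-4) = 8*(-1/4) + (20*4)*(-4) = -2 + 80*(-4) = -2 - 320 = -322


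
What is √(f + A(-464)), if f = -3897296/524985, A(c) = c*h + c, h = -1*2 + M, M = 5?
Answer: 4*I*√32098549397385/524985 ≈ 43.167*I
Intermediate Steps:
h = 3 (h = -1*2 + 5 = -2 + 5 = 3)
A(c) = 4*c (A(c) = c*3 + c = 3*c + c = 4*c)
f = -3897296/524985 (f = -3897296*1/524985 = -3897296/524985 ≈ -7.4236)
√(f + A(-464)) = √(-3897296/524985 + 4*(-464)) = √(-3897296/524985 - 1856) = √(-978269456/524985) = 4*I*√32098549397385/524985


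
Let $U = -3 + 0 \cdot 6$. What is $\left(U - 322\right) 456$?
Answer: $-148200$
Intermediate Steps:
$U = -3$ ($U = -3 + 0 = -3$)
$\left(U - 322\right) 456 = \left(-3 - 322\right) 456 = \left(-325\right) 456 = -148200$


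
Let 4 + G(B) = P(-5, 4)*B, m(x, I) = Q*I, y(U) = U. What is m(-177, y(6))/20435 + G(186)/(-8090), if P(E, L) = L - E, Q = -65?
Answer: -745631/3306383 ≈ -0.22551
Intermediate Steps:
m(x, I) = -65*I
G(B) = -4 + 9*B (G(B) = -4 + (4 - 1*(-5))*B = -4 + (4 + 5)*B = -4 + 9*B)
m(-177, y(6))/20435 + G(186)/(-8090) = -65*6/20435 + (-4 + 9*186)/(-8090) = -390*1/20435 + (-4 + 1674)*(-1/8090) = -78/4087 + 1670*(-1/8090) = -78/4087 - 167/809 = -745631/3306383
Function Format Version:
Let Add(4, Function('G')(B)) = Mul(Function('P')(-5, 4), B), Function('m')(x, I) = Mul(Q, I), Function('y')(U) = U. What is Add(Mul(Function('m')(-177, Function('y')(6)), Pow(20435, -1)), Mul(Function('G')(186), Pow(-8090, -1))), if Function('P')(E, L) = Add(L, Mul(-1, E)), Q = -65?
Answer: Rational(-745631, 3306383) ≈ -0.22551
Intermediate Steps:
Function('m')(x, I) = Mul(-65, I)
Function('G')(B) = Add(-4, Mul(9, B)) (Function('G')(B) = Add(-4, Mul(Add(4, Mul(-1, -5)), B)) = Add(-4, Mul(Add(4, 5), B)) = Add(-4, Mul(9, B)))
Add(Mul(Function('m')(-177, Function('y')(6)), Pow(20435, -1)), Mul(Function('G')(186), Pow(-8090, -1))) = Add(Mul(Mul(-65, 6), Pow(20435, -1)), Mul(Add(-4, Mul(9, 186)), Pow(-8090, -1))) = Add(Mul(-390, Rational(1, 20435)), Mul(Add(-4, 1674), Rational(-1, 8090))) = Add(Rational(-78, 4087), Mul(1670, Rational(-1, 8090))) = Add(Rational(-78, 4087), Rational(-167, 809)) = Rational(-745631, 3306383)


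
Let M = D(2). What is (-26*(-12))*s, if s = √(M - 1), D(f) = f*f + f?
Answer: 312*√5 ≈ 697.65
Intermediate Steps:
D(f) = f + f² (D(f) = f² + f = f + f²)
M = 6 (M = 2*(1 + 2) = 2*3 = 6)
s = √5 (s = √(6 - 1) = √5 ≈ 2.2361)
(-26*(-12))*s = (-26*(-12))*√5 = 312*√5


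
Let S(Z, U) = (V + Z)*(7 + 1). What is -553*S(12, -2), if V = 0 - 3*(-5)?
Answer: -119448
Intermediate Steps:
V = 15 (V = 0 + 15 = 15)
S(Z, U) = 120 + 8*Z (S(Z, U) = (15 + Z)*(7 + 1) = (15 + Z)*8 = 120 + 8*Z)
-553*S(12, -2) = -553*(120 + 8*12) = -553*(120 + 96) = -553*216 = -119448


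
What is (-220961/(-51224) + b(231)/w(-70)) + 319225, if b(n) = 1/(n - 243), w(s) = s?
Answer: 429245313577/1344630 ≈ 3.1923e+5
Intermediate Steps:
b(n) = 1/(-243 + n)
(-220961/(-51224) + b(231)/w(-70)) + 319225 = (-220961/(-51224) + 1/((-243 + 231)*(-70))) + 319225 = (-220961*(-1/51224) - 1/70/(-12)) + 319225 = (220961/51224 - 1/12*(-1/70)) + 319225 = (220961/51224 + 1/840) + 319225 = 5801827/1344630 + 319225 = 429245313577/1344630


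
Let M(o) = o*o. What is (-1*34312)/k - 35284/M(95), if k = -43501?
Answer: -1225223484/392596525 ≈ -3.1208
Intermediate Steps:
M(o) = o²
(-1*34312)/k - 35284/M(95) = -1*34312/(-43501) - 35284/(95²) = -34312*(-1/43501) - 35284/9025 = 34312/43501 - 35284*1/9025 = 34312/43501 - 35284/9025 = -1225223484/392596525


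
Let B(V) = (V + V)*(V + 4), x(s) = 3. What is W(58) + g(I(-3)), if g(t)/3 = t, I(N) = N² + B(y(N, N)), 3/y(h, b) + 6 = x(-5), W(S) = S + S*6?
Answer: 415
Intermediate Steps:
W(S) = 7*S (W(S) = S + 6*S = 7*S)
y(h, b) = -1 (y(h, b) = 3/(-6 + 3) = 3/(-3) = 3*(-⅓) = -1)
B(V) = 2*V*(4 + V) (B(V) = (2*V)*(4 + V) = 2*V*(4 + V))
I(N) = -6 + N² (I(N) = N² + 2*(-1)*(4 - 1) = N² + 2*(-1)*3 = N² - 6 = -6 + N²)
g(t) = 3*t
W(58) + g(I(-3)) = 7*58 + 3*(-6 + (-3)²) = 406 + 3*(-6 + 9) = 406 + 3*3 = 406 + 9 = 415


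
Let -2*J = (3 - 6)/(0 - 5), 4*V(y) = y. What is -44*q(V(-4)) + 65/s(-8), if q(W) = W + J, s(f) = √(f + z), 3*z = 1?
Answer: 286/5 - 65*I*√69/23 ≈ 57.2 - 23.475*I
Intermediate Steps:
z = ⅓ (z = (⅓)*1 = ⅓ ≈ 0.33333)
V(y) = y/4
s(f) = √(⅓ + f) (s(f) = √(f + ⅓) = √(⅓ + f))
J = -3/10 (J = -(3 - 6)/(2*(0 - 5)) = -(-3)/(2*(-5)) = -(-3)*(-1)/(2*5) = -½*⅗ = -3/10 ≈ -0.30000)
q(W) = -3/10 + W (q(W) = W - 3/10 = -3/10 + W)
-44*q(V(-4)) + 65/s(-8) = -44*(-3/10 + (¼)*(-4)) + 65/((√(3 + 9*(-8))/3)) = -44*(-3/10 - 1) + 65/((√(3 - 72)/3)) = -44*(-13/10) + 65/((√(-69)/3)) = 286/5 + 65/(((I*√69)/3)) = 286/5 + 65/((I*√69/3)) = 286/5 + 65*(-I*√69/23) = 286/5 - 65*I*√69/23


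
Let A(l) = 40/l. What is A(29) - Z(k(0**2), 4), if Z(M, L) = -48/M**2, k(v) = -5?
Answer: 2392/725 ≈ 3.2993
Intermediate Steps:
Z(M, L) = -48/M**2
A(29) - Z(k(0**2), 4) = 40/29 - (-48)/(-5)**2 = 40*(1/29) - (-48)/25 = 40/29 - 1*(-48/25) = 40/29 + 48/25 = 2392/725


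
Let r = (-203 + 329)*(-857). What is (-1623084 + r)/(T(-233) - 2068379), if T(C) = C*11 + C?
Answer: 1731066/2071175 ≈ 0.83579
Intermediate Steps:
r = -107982 (r = 126*(-857) = -107982)
T(C) = 12*C (T(C) = 11*C + C = 12*C)
(-1623084 + r)/(T(-233) - 2068379) = (-1623084 - 107982)/(12*(-233) - 2068379) = -1731066/(-2796 - 2068379) = -1731066/(-2071175) = -1731066*(-1/2071175) = 1731066/2071175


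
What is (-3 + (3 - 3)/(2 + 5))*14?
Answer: -42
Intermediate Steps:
(-3 + (3 - 3)/(2 + 5))*14 = (-3 + 0/7)*14 = (-3 + 0*(⅐))*14 = (-3 + 0)*14 = -3*14 = -42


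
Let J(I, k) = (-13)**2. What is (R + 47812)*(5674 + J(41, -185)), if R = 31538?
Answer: 463642050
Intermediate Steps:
J(I, k) = 169
(R + 47812)*(5674 + J(41, -185)) = (31538 + 47812)*(5674 + 169) = 79350*5843 = 463642050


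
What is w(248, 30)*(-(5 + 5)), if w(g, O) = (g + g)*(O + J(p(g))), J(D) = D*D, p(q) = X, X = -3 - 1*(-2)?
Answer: -153760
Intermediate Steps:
X = -1 (X = -3 + 2 = -1)
p(q) = -1
J(D) = D**2
w(g, O) = 2*g*(1 + O) (w(g, O) = (g + g)*(O + (-1)**2) = (2*g)*(O + 1) = (2*g)*(1 + O) = 2*g*(1 + O))
w(248, 30)*(-(5 + 5)) = (2*248*(1 + 30))*(-(5 + 5)) = (2*248*31)*(-1*10) = 15376*(-10) = -153760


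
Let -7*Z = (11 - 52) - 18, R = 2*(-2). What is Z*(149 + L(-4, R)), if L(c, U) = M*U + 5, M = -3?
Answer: 9794/7 ≈ 1399.1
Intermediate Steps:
R = -4
L(c, U) = 5 - 3*U (L(c, U) = -3*U + 5 = 5 - 3*U)
Z = 59/7 (Z = -((11 - 52) - 18)/7 = -(-41 - 18)/7 = -⅐*(-59) = 59/7 ≈ 8.4286)
Z*(149 + L(-4, R)) = 59*(149 + (5 - 3*(-4)))/7 = 59*(149 + (5 + 12))/7 = 59*(149 + 17)/7 = (59/7)*166 = 9794/7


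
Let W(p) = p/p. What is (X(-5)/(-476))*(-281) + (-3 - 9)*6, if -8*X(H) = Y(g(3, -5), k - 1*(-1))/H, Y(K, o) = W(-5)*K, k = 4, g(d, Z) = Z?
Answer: -274457/3808 ≈ -72.074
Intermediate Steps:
W(p) = 1
Y(K, o) = K (Y(K, o) = 1*K = K)
X(H) = 5/(8*H) (X(H) = -(-5)/(8*H) = 5/(8*H))
(X(-5)/(-476))*(-281) + (-3 - 9)*6 = (((5/8)/(-5))/(-476))*(-281) + (-3 - 9)*6 = (((5/8)*(-1/5))*(-1/476))*(-281) - 12*6 = -1/8*(-1/476)*(-281) - 72 = (1/3808)*(-281) - 72 = -281/3808 - 72 = -274457/3808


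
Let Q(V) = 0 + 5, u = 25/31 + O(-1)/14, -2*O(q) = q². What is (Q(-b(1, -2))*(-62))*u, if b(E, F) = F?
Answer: -3345/14 ≈ -238.93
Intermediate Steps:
O(q) = -q²/2
u = 669/868 (u = 25/31 - ½*(-1)²/14 = 25*(1/31) - ½*1*(1/14) = 25/31 - ½*1/14 = 25/31 - 1/28 = 669/868 ≈ 0.77074)
Q(V) = 5
(Q(-b(1, -2))*(-62))*u = (5*(-62))*(669/868) = -310*669/868 = -3345/14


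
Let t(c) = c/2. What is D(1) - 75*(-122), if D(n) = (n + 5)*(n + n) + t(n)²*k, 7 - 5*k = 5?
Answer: 91621/10 ≈ 9162.1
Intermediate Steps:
k = ⅖ (k = 7/5 - ⅕*5 = 7/5 - 1 = ⅖ ≈ 0.40000)
t(c) = c/2 (t(c) = c*(½) = c/2)
D(n) = n²/10 + 2*n*(5 + n) (D(n) = (n + 5)*(n + n) + (n/2)²*(⅖) = (5 + n)*(2*n) + (n²/4)*(⅖) = 2*n*(5 + n) + n²/10 = n²/10 + 2*n*(5 + n))
D(1) - 75*(-122) = (⅒)*1*(100 + 21*1) - 75*(-122) = (⅒)*1*(100 + 21) + 9150 = (⅒)*1*121 + 9150 = 121/10 + 9150 = 91621/10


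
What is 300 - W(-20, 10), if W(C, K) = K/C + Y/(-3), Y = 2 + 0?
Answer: 1807/6 ≈ 301.17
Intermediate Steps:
Y = 2
W(C, K) = -⅔ + K/C (W(C, K) = K/C + 2/(-3) = K/C + 2*(-⅓) = K/C - ⅔ = -⅔ + K/C)
300 - W(-20, 10) = 300 - (-⅔ + 10/(-20)) = 300 - (-⅔ + 10*(-1/20)) = 300 - (-⅔ - ½) = 300 - 1*(-7/6) = 300 + 7/6 = 1807/6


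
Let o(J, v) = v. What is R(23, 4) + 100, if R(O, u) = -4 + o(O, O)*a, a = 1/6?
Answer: 599/6 ≈ 99.833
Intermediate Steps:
a = ⅙ ≈ 0.16667
R(O, u) = -4 + O/6 (R(O, u) = -4 + O*(⅙) = -4 + O/6)
R(23, 4) + 100 = (-4 + (⅙)*23) + 100 = (-4 + 23/6) + 100 = -⅙ + 100 = 599/6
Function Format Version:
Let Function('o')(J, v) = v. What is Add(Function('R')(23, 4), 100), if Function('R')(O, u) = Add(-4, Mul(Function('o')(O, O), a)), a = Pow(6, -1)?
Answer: Rational(599, 6) ≈ 99.833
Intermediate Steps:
a = Rational(1, 6) ≈ 0.16667
Function('R')(O, u) = Add(-4, Mul(Rational(1, 6), O)) (Function('R')(O, u) = Add(-4, Mul(O, Rational(1, 6))) = Add(-4, Mul(Rational(1, 6), O)))
Add(Function('R')(23, 4), 100) = Add(Add(-4, Mul(Rational(1, 6), 23)), 100) = Add(Add(-4, Rational(23, 6)), 100) = Add(Rational(-1, 6), 100) = Rational(599, 6)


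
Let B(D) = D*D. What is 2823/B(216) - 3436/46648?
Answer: -1192613/90683712 ≈ -0.013151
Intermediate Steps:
B(D) = D²
2823/B(216) - 3436/46648 = 2823/(216²) - 3436/46648 = 2823/46656 - 3436*1/46648 = 2823*(1/46656) - 859/11662 = 941/15552 - 859/11662 = -1192613/90683712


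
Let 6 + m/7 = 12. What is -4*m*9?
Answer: -1512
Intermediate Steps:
m = 42 (m = -42 + 7*12 = -42 + 84 = 42)
-4*m*9 = -4*42*9 = -168*9 = -1512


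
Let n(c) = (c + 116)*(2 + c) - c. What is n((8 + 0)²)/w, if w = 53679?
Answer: 11816/53679 ≈ 0.22012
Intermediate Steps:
n(c) = -c + (2 + c)*(116 + c) (n(c) = (116 + c)*(2 + c) - c = (2 + c)*(116 + c) - c = -c + (2 + c)*(116 + c))
n((8 + 0)²)/w = (232 + ((8 + 0)²)² + 117*(8 + 0)²)/53679 = (232 + (8²)² + 117*8²)*(1/53679) = (232 + 64² + 117*64)*(1/53679) = (232 + 4096 + 7488)*(1/53679) = 11816*(1/53679) = 11816/53679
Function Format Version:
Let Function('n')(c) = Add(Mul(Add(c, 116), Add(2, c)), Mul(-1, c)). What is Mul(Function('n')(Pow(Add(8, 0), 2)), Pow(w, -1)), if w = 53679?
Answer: Rational(11816, 53679) ≈ 0.22012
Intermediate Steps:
Function('n')(c) = Add(Mul(-1, c), Mul(Add(2, c), Add(116, c))) (Function('n')(c) = Add(Mul(Add(116, c), Add(2, c)), Mul(-1, c)) = Add(Mul(Add(2, c), Add(116, c)), Mul(-1, c)) = Add(Mul(-1, c), Mul(Add(2, c), Add(116, c))))
Mul(Function('n')(Pow(Add(8, 0), 2)), Pow(w, -1)) = Mul(Add(232, Pow(Pow(Add(8, 0), 2), 2), Mul(117, Pow(Add(8, 0), 2))), Pow(53679, -1)) = Mul(Add(232, Pow(Pow(8, 2), 2), Mul(117, Pow(8, 2))), Rational(1, 53679)) = Mul(Add(232, Pow(64, 2), Mul(117, 64)), Rational(1, 53679)) = Mul(Add(232, 4096, 7488), Rational(1, 53679)) = Mul(11816, Rational(1, 53679)) = Rational(11816, 53679)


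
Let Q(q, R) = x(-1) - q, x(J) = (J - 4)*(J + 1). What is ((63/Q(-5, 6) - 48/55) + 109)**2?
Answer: 1763584/121 ≈ 14575.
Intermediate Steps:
x(J) = (1 + J)*(-4 + J) (x(J) = (-4 + J)*(1 + J) = (1 + J)*(-4 + J))
Q(q, R) = -q (Q(q, R) = (-4 + (-1)**2 - 3*(-1)) - q = (-4 + 1 + 3) - q = 0 - q = -q)
((63/Q(-5, 6) - 48/55) + 109)**2 = ((63/((-1*(-5))) - 48/55) + 109)**2 = ((63/5 - 48*1/55) + 109)**2 = ((63*(1/5) - 48/55) + 109)**2 = ((63/5 - 48/55) + 109)**2 = (129/11 + 109)**2 = (1328/11)**2 = 1763584/121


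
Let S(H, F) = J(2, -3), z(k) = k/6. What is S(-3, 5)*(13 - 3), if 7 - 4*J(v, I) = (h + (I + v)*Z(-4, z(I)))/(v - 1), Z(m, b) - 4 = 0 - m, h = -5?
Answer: 50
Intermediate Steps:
z(k) = k/6 (z(k) = k*(1/6) = k/6)
Z(m, b) = 4 - m (Z(m, b) = 4 + (0 - m) = 4 - m)
J(v, I) = 7/4 - (-5 + 8*I + 8*v)/(4*(-1 + v)) (J(v, I) = 7/4 - (-5 + (I + v)*(4 - 1*(-4)))/(4*(v - 1)) = 7/4 - (-5 + (I + v)*(4 + 4))/(4*(-1 + v)) = 7/4 - (-5 + (I + v)*8)/(4*(-1 + v)) = 7/4 - (-5 + (8*I + 8*v))/(4*(-1 + v)) = 7/4 - (-5 + 8*I + 8*v)/(4*(-1 + v)))
S(H, F) = 5 (S(H, F) = (-2 - 1*2 - 8*(-3))/(4*(-1 + 2)) = (1/4)*(-2 - 2 + 24)/1 = (1/4)*1*20 = 5)
S(-3, 5)*(13 - 3) = 5*(13 - 3) = 5*10 = 50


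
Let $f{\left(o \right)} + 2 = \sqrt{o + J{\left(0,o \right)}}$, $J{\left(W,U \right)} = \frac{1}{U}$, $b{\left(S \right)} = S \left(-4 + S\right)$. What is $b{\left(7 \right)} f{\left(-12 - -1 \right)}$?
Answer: $-42 + \frac{21 i \sqrt{1342}}{11} \approx -42.0 + 69.936 i$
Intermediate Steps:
$f{\left(o \right)} = -2 + \sqrt{o + \frac{1}{o}}$
$b{\left(7 \right)} f{\left(-12 - -1 \right)} = 7 \left(-4 + 7\right) \left(-2 + \sqrt{\left(-12 - -1\right) + \frac{1}{-12 - -1}}\right) = 7 \cdot 3 \left(-2 + \sqrt{\left(-12 + 1\right) + \frac{1}{-12 + 1}}\right) = 21 \left(-2 + \sqrt{-11 + \frac{1}{-11}}\right) = 21 \left(-2 + \sqrt{-11 - \frac{1}{11}}\right) = 21 \left(-2 + \sqrt{- \frac{122}{11}}\right) = 21 \left(-2 + \frac{i \sqrt{1342}}{11}\right) = -42 + \frac{21 i \sqrt{1342}}{11}$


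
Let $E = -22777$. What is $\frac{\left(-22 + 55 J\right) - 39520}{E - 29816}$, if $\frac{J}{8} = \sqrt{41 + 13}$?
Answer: $\frac{39542}{52593} - \frac{440 \sqrt{6}}{17531} \approx 0.69037$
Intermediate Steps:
$J = 24 \sqrt{6}$ ($J = 8 \sqrt{41 + 13} = 8 \sqrt{54} = 8 \cdot 3 \sqrt{6} = 24 \sqrt{6} \approx 58.788$)
$\frac{\left(-22 + 55 J\right) - 39520}{E - 29816} = \frac{\left(-22 + 55 \cdot 24 \sqrt{6}\right) - 39520}{-22777 - 29816} = \frac{\left(-22 + 1320 \sqrt{6}\right) - 39520}{-52593} = \left(-39542 + 1320 \sqrt{6}\right) \left(- \frac{1}{52593}\right) = \frac{39542}{52593} - \frac{440 \sqrt{6}}{17531}$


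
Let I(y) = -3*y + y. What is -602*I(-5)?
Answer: -6020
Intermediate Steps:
I(y) = -2*y
-602*I(-5) = -(-1204)*(-5) = -602*10 = -6020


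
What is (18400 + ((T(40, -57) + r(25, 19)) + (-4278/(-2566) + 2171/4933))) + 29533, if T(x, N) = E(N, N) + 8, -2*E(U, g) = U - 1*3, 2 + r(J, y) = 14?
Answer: 303699615417/6329039 ≈ 47985.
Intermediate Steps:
r(J, y) = 12 (r(J, y) = -2 + 14 = 12)
E(U, g) = 3/2 - U/2 (E(U, g) = -(U - 1*3)/2 = -(U - 3)/2 = -(-3 + U)/2 = 3/2 - U/2)
T(x, N) = 19/2 - N/2 (T(x, N) = (3/2 - N/2) + 8 = 19/2 - N/2)
(18400 + ((T(40, -57) + r(25, 19)) + (-4278/(-2566) + 2171/4933))) + 29533 = (18400 + (((19/2 - 1/2*(-57)) + 12) + (-4278/(-2566) + 2171/4933))) + 29533 = (18400 + (((19/2 + 57/2) + 12) + (-4278*(-1/2566) + 2171*(1/4933)))) + 29533 = (18400 + ((38 + 12) + (2139/1283 + 2171/4933))) + 29533 = (18400 + (50 + 13337080/6329039)) + 29533 = (18400 + 329789030/6329039) + 29533 = 116784106630/6329039 + 29533 = 303699615417/6329039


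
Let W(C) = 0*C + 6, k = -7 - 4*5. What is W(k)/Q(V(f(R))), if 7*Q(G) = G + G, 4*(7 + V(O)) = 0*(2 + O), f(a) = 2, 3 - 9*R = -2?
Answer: -3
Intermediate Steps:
R = 5/9 (R = ⅓ - ⅑*(-2) = ⅓ + 2/9 = 5/9 ≈ 0.55556)
V(O) = -7 (V(O) = -7 + (0*(2 + O))/4 = -7 + (¼)*0 = -7 + 0 = -7)
k = -27 (k = -7 - 20 = -27)
Q(G) = 2*G/7 (Q(G) = (G + G)/7 = (2*G)/7 = 2*G/7)
W(C) = 6 (W(C) = 0 + 6 = 6)
W(k)/Q(V(f(R))) = 6/(((2/7)*(-7))) = 6/(-2) = 6*(-½) = -3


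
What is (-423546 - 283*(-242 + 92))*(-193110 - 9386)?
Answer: 77170415616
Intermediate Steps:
(-423546 - 283*(-242 + 92))*(-193110 - 9386) = (-423546 - 283*(-150))*(-202496) = (-423546 + 42450)*(-202496) = -381096*(-202496) = 77170415616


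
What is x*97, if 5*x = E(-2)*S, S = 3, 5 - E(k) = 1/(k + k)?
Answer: 6111/20 ≈ 305.55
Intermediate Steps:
E(k) = 5 - 1/(2*k) (E(k) = 5 - 1/(k + k) = 5 - 1/(2*k))
x = 63/20 (x = ((5 - 1/2/(-2))*3)/5 = ((5 - 1/2*(-1/2))*3)/5 = ((5 + 1/4)*3)/5 = ((21/4)*3)/5 = (1/5)*(63/4) = 63/20 ≈ 3.1500)
x*97 = (63/20)*97 = 6111/20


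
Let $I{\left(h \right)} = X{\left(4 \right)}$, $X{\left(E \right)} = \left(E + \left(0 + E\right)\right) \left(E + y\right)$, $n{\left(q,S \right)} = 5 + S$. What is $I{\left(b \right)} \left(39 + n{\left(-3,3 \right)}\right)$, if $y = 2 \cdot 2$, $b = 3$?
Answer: $3008$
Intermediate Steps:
$y = 4$
$X{\left(E \right)} = 2 E \left(4 + E\right)$ ($X{\left(E \right)} = \left(E + \left(0 + E\right)\right) \left(E + 4\right) = \left(E + E\right) \left(4 + E\right) = 2 E \left(4 + E\right)$)
$I{\left(h \right)} = 64$ ($I{\left(h \right)} = 2 \cdot 4 \left(4 + 4\right) = 2 \cdot 4 \cdot 8 = 64$)
$I{\left(b \right)} \left(39 + n{\left(-3,3 \right)}\right) = 64 \left(39 + \left(5 + 3\right)\right) = 64 \left(39 + 8\right) = 64 \cdot 47 = 3008$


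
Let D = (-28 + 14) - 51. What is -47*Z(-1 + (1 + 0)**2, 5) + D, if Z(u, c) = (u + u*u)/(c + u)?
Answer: -65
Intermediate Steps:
D = -65 (D = -14 - 51 = -65)
Z(u, c) = (u + u**2)/(c + u)
-47*Z(-1 + (1 + 0)**2, 5) + D = -47*(-1 + (1 + 0)**2)*(1 + (-1 + (1 + 0)**2))/(5 + (-1 + (1 + 0)**2)) - 65 = -47*(-1 + 1**2)*(1 + (-1 + 1**2))/(5 + (-1 + 1**2)) - 65 = -47*(-1 + 1)*(1 + (-1 + 1))/(5 + (-1 + 1)) - 65 = -0*(1 + 0)/(5 + 0) - 65 = -0/5 - 65 = -47*0 - 65 = 0 - 65 = -65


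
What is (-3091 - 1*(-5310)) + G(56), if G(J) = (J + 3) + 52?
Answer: 2330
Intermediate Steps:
G(J) = 55 + J (G(J) = (3 + J) + 52 = 55 + J)
(-3091 - 1*(-5310)) + G(56) = (-3091 - 1*(-5310)) + (55 + 56) = (-3091 + 5310) + 111 = 2219 + 111 = 2330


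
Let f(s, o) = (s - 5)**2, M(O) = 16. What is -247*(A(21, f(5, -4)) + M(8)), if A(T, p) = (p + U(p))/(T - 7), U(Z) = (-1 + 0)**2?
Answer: -55575/14 ≈ -3969.6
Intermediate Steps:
U(Z) = 1 (U(Z) = (-1)**2 = 1)
f(s, o) = (-5 + s)**2
A(T, p) = (1 + p)/(-7 + T) (A(T, p) = (p + 1)/(T - 7) = (1 + p)/(-7 + T))
-247*(A(21, f(5, -4)) + M(8)) = -247*((1 + (-5 + 5)**2)/(-7 + 21) + 16) = -247*((1 + 0**2)/14 + 16) = -247*((1 + 0)/14 + 16) = -247*((1/14)*1 + 16) = -247*(1/14 + 16) = -247*225/14 = -55575/14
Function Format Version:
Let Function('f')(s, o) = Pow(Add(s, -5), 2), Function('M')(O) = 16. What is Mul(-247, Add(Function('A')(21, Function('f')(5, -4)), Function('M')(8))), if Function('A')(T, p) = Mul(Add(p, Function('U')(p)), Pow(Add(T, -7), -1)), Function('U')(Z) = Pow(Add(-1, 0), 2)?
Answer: Rational(-55575, 14) ≈ -3969.6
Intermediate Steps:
Function('U')(Z) = 1 (Function('U')(Z) = Pow(-1, 2) = 1)
Function('f')(s, o) = Pow(Add(-5, s), 2)
Function('A')(T, p) = Mul(Pow(Add(-7, T), -1), Add(1, p)) (Function('A')(T, p) = Mul(Add(p, 1), Pow(Add(T, -7), -1)) = Mul(Add(1, p), Pow(Add(-7, T), -1)) = Mul(Pow(Add(-7, T), -1), Add(1, p)))
Mul(-247, Add(Function('A')(21, Function('f')(5, -4)), Function('M')(8))) = Mul(-247, Add(Mul(Pow(Add(-7, 21), -1), Add(1, Pow(Add(-5, 5), 2))), 16)) = Mul(-247, Add(Mul(Pow(14, -1), Add(1, Pow(0, 2))), 16)) = Mul(-247, Add(Mul(Rational(1, 14), Add(1, 0)), 16)) = Mul(-247, Add(Mul(Rational(1, 14), 1), 16)) = Mul(-247, Add(Rational(1, 14), 16)) = Mul(-247, Rational(225, 14)) = Rational(-55575, 14)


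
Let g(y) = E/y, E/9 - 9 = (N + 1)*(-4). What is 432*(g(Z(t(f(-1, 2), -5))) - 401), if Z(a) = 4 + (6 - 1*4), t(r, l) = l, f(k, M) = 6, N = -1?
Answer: -167400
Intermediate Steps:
E = 81 (E = 81 + 9*((-1 + 1)*(-4)) = 81 + 9*(0*(-4)) = 81 + 9*0 = 81 + 0 = 81)
Z(a) = 6 (Z(a) = 4 + (6 - 4) = 4 + 2 = 6)
g(y) = 81/y
432*(g(Z(t(f(-1, 2), -5))) - 401) = 432*(81/6 - 401) = 432*(81*(⅙) - 401) = 432*(27/2 - 401) = 432*(-775/2) = -167400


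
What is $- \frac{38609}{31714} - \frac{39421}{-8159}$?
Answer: $\frac{935186763}{258754526} \approx 3.6142$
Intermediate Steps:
$- \frac{38609}{31714} - \frac{39421}{-8159} = \left(-38609\right) \frac{1}{31714} - - \frac{39421}{8159} = - \frac{38609}{31714} + \frac{39421}{8159} = \frac{935186763}{258754526}$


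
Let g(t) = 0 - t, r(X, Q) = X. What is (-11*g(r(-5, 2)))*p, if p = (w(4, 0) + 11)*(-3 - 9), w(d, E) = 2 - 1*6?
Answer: 4620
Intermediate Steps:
w(d, E) = -4 (w(d, E) = 2 - 6 = -4)
g(t) = -t
p = -84 (p = (-4 + 11)*(-3 - 9) = 7*(-12) = -84)
(-11*g(r(-5, 2)))*p = -(-11)*(-5)*(-84) = -11*5*(-84) = -55*(-84) = 4620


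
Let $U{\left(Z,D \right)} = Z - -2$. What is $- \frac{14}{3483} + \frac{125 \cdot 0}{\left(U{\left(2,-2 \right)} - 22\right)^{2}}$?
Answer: $- \frac{14}{3483} \approx -0.0040195$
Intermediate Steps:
$U{\left(Z,D \right)} = 2 + Z$ ($U{\left(Z,D \right)} = Z + 2 = 2 + Z$)
$- \frac{14}{3483} + \frac{125 \cdot 0}{\left(U{\left(2,-2 \right)} - 22\right)^{2}} = - \frac{14}{3483} + \frac{125 \cdot 0}{\left(\left(2 + 2\right) - 22\right)^{2}} = \left(-14\right) \frac{1}{3483} + \frac{0}{\left(4 - 22\right)^{2}} = - \frac{14}{3483} + \frac{0}{\left(-18\right)^{2}} = - \frac{14}{3483} + \frac{0}{324} = - \frac{14}{3483} + 0 \cdot \frac{1}{324} = - \frac{14}{3483} + 0 = - \frac{14}{3483}$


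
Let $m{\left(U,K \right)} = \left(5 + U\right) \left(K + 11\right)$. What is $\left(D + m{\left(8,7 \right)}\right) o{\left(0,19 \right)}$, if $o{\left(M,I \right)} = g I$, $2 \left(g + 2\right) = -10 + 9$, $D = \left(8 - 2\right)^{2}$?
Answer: $-12825$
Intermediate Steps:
$D = 36$ ($D = 6^{2} = 36$)
$g = - \frac{5}{2}$ ($g = -2 + \frac{-10 + 9}{2} = -2 + \frac{1}{2} \left(-1\right) = -2 - \frac{1}{2} = - \frac{5}{2} \approx -2.5$)
$m{\left(U,K \right)} = \left(5 + U\right) \left(11 + K\right)$
$o{\left(M,I \right)} = - \frac{5 I}{2}$
$\left(D + m{\left(8,7 \right)}\right) o{\left(0,19 \right)} = \left(36 + \left(55 + 5 \cdot 7 + 11 \cdot 8 + 7 \cdot 8\right)\right) \left(\left(- \frac{5}{2}\right) 19\right) = \left(36 + \left(55 + 35 + 88 + 56\right)\right) \left(- \frac{95}{2}\right) = \left(36 + 234\right) \left(- \frac{95}{2}\right) = 270 \left(- \frac{95}{2}\right) = -12825$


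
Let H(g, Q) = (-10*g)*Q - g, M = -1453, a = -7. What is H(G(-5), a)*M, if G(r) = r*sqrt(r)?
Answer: 501285*I*sqrt(5) ≈ 1.1209e+6*I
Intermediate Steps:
G(r) = r**(3/2)
H(g, Q) = -g - 10*Q*g (H(g, Q) = -10*Q*g - g = -g - 10*Q*g)
H(G(-5), a)*M = -(-5)**(3/2)*(1 + 10*(-7))*(-1453) = -(-5*I*sqrt(5))*(1 - 70)*(-1453) = -1*(-5*I*sqrt(5))*(-69)*(-1453) = -345*I*sqrt(5)*(-1453) = 501285*I*sqrt(5)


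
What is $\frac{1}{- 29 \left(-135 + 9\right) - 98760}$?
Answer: $- \frac{1}{95106} \approx -1.0515 \cdot 10^{-5}$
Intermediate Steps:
$\frac{1}{- 29 \left(-135 + 9\right) - 98760} = \frac{1}{\left(-29\right) \left(-126\right) - 98760} = \frac{1}{3654 - 98760} = \frac{1}{-95106} = - \frac{1}{95106}$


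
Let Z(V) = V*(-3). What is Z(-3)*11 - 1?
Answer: 98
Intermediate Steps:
Z(V) = -3*V
Z(-3)*11 - 1 = -3*(-3)*11 - 1 = 9*11 - 1 = 99 - 1 = 98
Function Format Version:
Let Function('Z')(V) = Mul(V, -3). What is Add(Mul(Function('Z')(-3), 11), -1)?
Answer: 98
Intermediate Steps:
Function('Z')(V) = Mul(-3, V)
Add(Mul(Function('Z')(-3), 11), -1) = Add(Mul(Mul(-3, -3), 11), -1) = Add(Mul(9, 11), -1) = Add(99, -1) = 98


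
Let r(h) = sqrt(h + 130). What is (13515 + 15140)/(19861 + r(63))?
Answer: 569116955/394459128 - 28655*sqrt(193)/394459128 ≈ 1.4418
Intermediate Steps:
r(h) = sqrt(130 + h)
(13515 + 15140)/(19861 + r(63)) = (13515 + 15140)/(19861 + sqrt(130 + 63)) = 28655/(19861 + sqrt(193))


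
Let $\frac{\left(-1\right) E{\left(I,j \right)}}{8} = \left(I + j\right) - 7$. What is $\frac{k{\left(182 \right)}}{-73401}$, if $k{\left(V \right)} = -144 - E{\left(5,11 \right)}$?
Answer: $\frac{24}{24467} \approx 0.00098091$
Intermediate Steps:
$E{\left(I,j \right)} = 56 - 8 I - 8 j$ ($E{\left(I,j \right)} = - 8 \left(\left(I + j\right) - 7\right) = - 8 \left(-7 + I + j\right) = 56 - 8 I - 8 j$)
$k{\left(V \right)} = -72$ ($k{\left(V \right)} = -144 - \left(56 - 40 - 88\right) = -144 - -72 = -144 + 72 = -72$)
$\frac{k{\left(182 \right)}}{-73401} = - \frac{72}{-73401} = \left(-72\right) \left(- \frac{1}{73401}\right) = \frac{24}{24467}$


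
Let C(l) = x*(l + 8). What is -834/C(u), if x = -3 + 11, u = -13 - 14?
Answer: 417/76 ≈ 5.4868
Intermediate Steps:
u = -27
x = 8
C(l) = 64 + 8*l (C(l) = 8*(l + 8) = 8*(8 + l) = 64 + 8*l)
-834/C(u) = -834/(64 + 8*(-27)) = -834/(64 - 216) = -834/(-152) = -834*(-1/152) = 417/76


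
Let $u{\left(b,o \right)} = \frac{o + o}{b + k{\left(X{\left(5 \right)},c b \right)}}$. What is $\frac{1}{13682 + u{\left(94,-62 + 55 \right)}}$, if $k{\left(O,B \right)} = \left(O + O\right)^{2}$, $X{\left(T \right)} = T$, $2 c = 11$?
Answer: $\frac{97}{1327147} \approx 7.3089 \cdot 10^{-5}$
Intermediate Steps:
$c = \frac{11}{2}$ ($c = \frac{1}{2} \cdot 11 = \frac{11}{2} \approx 5.5$)
$k{\left(O,B \right)} = 4 O^{2}$ ($k{\left(O,B \right)} = \left(2 O\right)^{2} = 4 O^{2}$)
$u{\left(b,o \right)} = \frac{2 o}{100 + b}$ ($u{\left(b,o \right)} = \frac{o + o}{b + 4 \cdot 5^{2}} = \frac{2 o}{b + 4 \cdot 25} = \frac{2 o}{b + 100} = \frac{2 o}{100 + b}$)
$\frac{1}{13682 + u{\left(94,-62 + 55 \right)}} = \frac{1}{13682 + \frac{2 \left(-62 + 55\right)}{100 + 94}} = \frac{1}{13682 + 2 \left(-7\right) \frac{1}{194}} = \frac{1}{13682 - \frac{7}{97}} = \frac{1}{\frac{1327147}{97}} = \frac{97}{1327147}$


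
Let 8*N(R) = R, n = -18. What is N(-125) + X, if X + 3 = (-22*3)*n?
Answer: 9355/8 ≈ 1169.4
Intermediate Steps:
N(R) = R/8
X = 1185 (X = -3 - 22*3*(-18) = -3 - 66*(-18) = -3 + 1188 = 1185)
N(-125) + X = (⅛)*(-125) + 1185 = -125/8 + 1185 = 9355/8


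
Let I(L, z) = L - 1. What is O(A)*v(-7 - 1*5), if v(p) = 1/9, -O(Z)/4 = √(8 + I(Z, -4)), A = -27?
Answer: -8*I*√5/9 ≈ -1.9876*I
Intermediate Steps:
I(L, z) = -1 + L
O(Z) = -4*√(7 + Z) (O(Z) = -4*√(8 + (-1 + Z)) = -4*√(7 + Z))
v(p) = ⅑
O(A)*v(-7 - 1*5) = -4*√(7 - 27)*(⅑) = -8*I*√5*(⅑) = -8*I*√5/9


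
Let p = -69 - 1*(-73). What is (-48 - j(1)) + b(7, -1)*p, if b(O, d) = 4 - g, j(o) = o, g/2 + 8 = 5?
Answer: -9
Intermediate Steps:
g = -6 (g = -16 + 2*5 = -16 + 10 = -6)
b(O, d) = 10 (b(O, d) = 4 - 1*(-6) = 4 + 6 = 10)
p = 4 (p = -69 + 73 = 4)
(-48 - j(1)) + b(7, -1)*p = (-48 - 1*1) + 10*4 = (-48 - 1) + 40 = -49 + 40 = -9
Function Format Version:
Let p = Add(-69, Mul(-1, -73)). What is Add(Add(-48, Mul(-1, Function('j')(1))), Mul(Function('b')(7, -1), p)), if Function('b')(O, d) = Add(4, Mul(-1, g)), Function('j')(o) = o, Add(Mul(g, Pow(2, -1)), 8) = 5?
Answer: -9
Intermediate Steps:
g = -6 (g = Add(-16, Mul(2, 5)) = Add(-16, 10) = -6)
Function('b')(O, d) = 10 (Function('b')(O, d) = Add(4, Mul(-1, -6)) = Add(4, 6) = 10)
p = 4 (p = Add(-69, 73) = 4)
Add(Add(-48, Mul(-1, Function('j')(1))), Mul(Function('b')(7, -1), p)) = Add(Add(-48, Mul(-1, 1)), Mul(10, 4)) = Add(Add(-48, -1), 40) = Add(-49, 40) = -9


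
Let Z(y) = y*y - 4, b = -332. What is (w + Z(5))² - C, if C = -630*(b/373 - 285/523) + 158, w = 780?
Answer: 124955696167/195079 ≈ 6.4054e+5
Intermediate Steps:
Z(y) = -4 + y² (Z(y) = y² - 4 = -4 + y²)
C = 207185312/195079 (C = -630*(-332/373 - 285/523) + 158 = -630*(-279941/195079) + 158 = 176362830/195079 + 158 = 207185312/195079 ≈ 1062.1)
(w + Z(5))² - C = (780 + (-4 + 5²))² - 1*207185312/195079 = (780 + (-4 + 25))² - 207185312/195079 = (780 + 21)² - 207185312/195079 = 801² - 207185312/195079 = 641601 - 207185312/195079 = 124955696167/195079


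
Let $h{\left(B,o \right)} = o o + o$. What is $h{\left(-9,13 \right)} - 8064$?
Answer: $-7882$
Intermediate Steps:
$h{\left(B,o \right)} = o + o^{2}$ ($h{\left(B,o \right)} = o^{2} + o = o + o^{2}$)
$h{\left(-9,13 \right)} - 8064 = 13 \left(1 + 13\right) - 8064 = 13 \cdot 14 - 8064 = 182 - 8064 = -7882$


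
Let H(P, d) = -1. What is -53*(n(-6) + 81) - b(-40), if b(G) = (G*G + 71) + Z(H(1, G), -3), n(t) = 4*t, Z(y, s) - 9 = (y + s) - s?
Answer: -4700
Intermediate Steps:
Z(y, s) = 9 + y (Z(y, s) = 9 + ((y + s) - s) = 9 + ((s + y) - s) = 9 + y)
b(G) = 79 + G² (b(G) = (G*G + 71) + (9 - 1) = (G² + 71) + 8 = (71 + G²) + 8 = 79 + G²)
-53*(n(-6) + 81) - b(-40) = -53*(4*(-6) + 81) - (79 + (-40)²) = -53*(-24 + 81) - (79 + 1600) = -53*57 - 1*1679 = -3021 - 1679 = -4700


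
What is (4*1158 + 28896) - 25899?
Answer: 7629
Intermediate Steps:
(4*1158 + 28896) - 25899 = (4632 + 28896) - 25899 = 33528 - 25899 = 7629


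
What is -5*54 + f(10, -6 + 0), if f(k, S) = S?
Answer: -276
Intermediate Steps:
-5*54 + f(10, -6 + 0) = -5*54 + (-6 + 0) = -270 - 6 = -276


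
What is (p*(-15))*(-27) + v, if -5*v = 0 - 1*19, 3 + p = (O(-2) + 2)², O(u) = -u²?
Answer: 2044/5 ≈ 408.80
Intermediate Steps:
p = 1 (p = -3 + (-1*(-2)² + 2)² = -3 + (-1*4 + 2)² = -3 + (-4 + 2)² = -3 + (-2)² = -3 + 4 = 1)
v = 19/5 (v = -(0 - 1*19)/5 = -(0 - 19)/5 = -⅕*(-19) = 19/5 ≈ 3.8000)
(p*(-15))*(-27) + v = (1*(-15))*(-27) + 19/5 = -15*(-27) + 19/5 = 405 + 19/5 = 2044/5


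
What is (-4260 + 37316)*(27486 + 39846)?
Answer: 2225726592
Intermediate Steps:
(-4260 + 37316)*(27486 + 39846) = 33056*67332 = 2225726592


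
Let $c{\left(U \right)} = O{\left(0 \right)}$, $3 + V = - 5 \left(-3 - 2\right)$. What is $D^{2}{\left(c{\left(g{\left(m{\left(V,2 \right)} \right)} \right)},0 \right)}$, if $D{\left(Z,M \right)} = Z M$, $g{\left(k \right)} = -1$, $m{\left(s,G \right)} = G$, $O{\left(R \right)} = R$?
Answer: $0$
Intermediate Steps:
$V = 22$ ($V = -3 - 5 \left(-3 - 2\right) = -3 - -25 = -3 + 25 = 22$)
$c{\left(U \right)} = 0$
$D{\left(Z,M \right)} = M Z$
$D^{2}{\left(c{\left(g{\left(m{\left(V,2 \right)} \right)} \right)},0 \right)} = \left(0 \cdot 0\right)^{2} = 0^{2} = 0$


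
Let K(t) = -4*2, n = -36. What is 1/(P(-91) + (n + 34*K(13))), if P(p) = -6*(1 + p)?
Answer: 1/232 ≈ 0.0043103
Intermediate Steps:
K(t) = -8
P(p) = -6 - 6*p
1/(P(-91) + (n + 34*K(13))) = 1/((-6 - 6*(-91)) + (-36 + 34*(-8))) = 1/((-6 + 546) + (-36 - 272)) = 1/(540 - 308) = 1/232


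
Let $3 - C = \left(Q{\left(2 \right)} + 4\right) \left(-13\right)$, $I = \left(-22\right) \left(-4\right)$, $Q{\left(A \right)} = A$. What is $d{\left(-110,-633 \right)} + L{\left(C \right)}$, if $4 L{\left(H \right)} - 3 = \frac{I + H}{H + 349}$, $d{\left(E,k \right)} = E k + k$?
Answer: $\frac{118676299}{1720} \approx 68998.0$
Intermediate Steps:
$I = 88$
$d{\left(E,k \right)} = k + E k$
$C = 81$ ($C = 3 - \left(2 + 4\right) \left(-13\right) = 3 - 6 \left(-13\right) = 3 - -78 = 3 + 78 = 81$)
$L{\left(H \right)} = \frac{3}{4} + \frac{88 + H}{4 \left(349 + H\right)}$ ($L{\left(H \right)} = \frac{3}{4} + \frac{\left(88 + H\right) \frac{1}{H + 349}}{4} = \frac{3}{4} + \frac{\left(88 + H\right) \frac{1}{349 + H}}{4} = \frac{3}{4} + \frac{\frac{1}{349 + H} \left(88 + H\right)}{4} = \frac{3}{4} + \frac{88 + H}{4 \left(349 + H\right)}$)
$d{\left(-110,-633 \right)} + L{\left(C \right)} = - 633 \left(1 - 110\right) + \frac{\frac{1135}{4} + 81}{349 + 81} = \left(-633\right) \left(-109\right) + \frac{1}{430} \cdot \frac{1459}{4} = 68997 + \frac{1}{430} \cdot \frac{1459}{4} = 68997 + \frac{1459}{1720} = \frac{118676299}{1720}$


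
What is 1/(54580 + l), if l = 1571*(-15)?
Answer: 1/31015 ≈ 3.2242e-5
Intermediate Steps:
l = -23565
1/(54580 + l) = 1/(54580 - 23565) = 1/31015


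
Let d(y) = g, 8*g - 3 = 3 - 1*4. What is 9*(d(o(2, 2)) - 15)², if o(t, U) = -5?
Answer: 31329/16 ≈ 1958.1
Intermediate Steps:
g = ¼ (g = 3/8 + (3 - 1*4)/8 = 3/8 + (3 - 4)/8 = 3/8 + (⅛)*(-1) = 3/8 - ⅛ = ¼ ≈ 0.25000)
d(y) = ¼
9*(d(o(2, 2)) - 15)² = 9*(¼ - 15)² = 9*(-59/4)² = 9*(3481/16) = 31329/16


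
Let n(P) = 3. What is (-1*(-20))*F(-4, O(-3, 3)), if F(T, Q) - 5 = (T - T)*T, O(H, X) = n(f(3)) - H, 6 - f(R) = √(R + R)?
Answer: 100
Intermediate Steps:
f(R) = 6 - √2*√R (f(R) = 6 - √(R + R) = 6 - √(2*R) = 6 - √2*√R)
O(H, X) = 3 - H
F(T, Q) = 5 (F(T, Q) = 5 + (T - T)*T = 5 + 0*T = 5 + 0 = 5)
(-1*(-20))*F(-4, O(-3, 3)) = -1*(-20)*5 = 20*5 = 100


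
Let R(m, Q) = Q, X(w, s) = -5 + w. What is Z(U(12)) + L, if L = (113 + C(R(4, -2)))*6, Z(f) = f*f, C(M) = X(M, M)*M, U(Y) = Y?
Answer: 906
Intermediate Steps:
C(M) = M*(-5 + M) (C(M) = (-5 + M)*M = M*(-5 + M))
Z(f) = f²
L = 762 (L = (113 - 2*(-5 - 2))*6 = (113 - 2*(-7))*6 = (113 + 14)*6 = 127*6 = 762)
Z(U(12)) + L = 12² + 762 = 144 + 762 = 906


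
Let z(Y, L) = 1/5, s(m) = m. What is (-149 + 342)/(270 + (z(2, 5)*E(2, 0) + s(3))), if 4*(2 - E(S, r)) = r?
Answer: 965/1367 ≈ 0.70592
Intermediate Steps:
E(S, r) = 2 - r/4
z(Y, L) = ⅕
(-149 + 342)/(270 + (z(2, 5)*E(2, 0) + s(3))) = (-149 + 342)/(270 + ((2 - ¼*0)/5 + 3)) = 193/(270 + ((2 + 0)/5 + 3)) = 193/(270 + ((⅕)*2 + 3)) = 193/(270 + (⅖ + 3)) = 193/(270 + 17/5) = 193/(1367/5) = 193*(5/1367) = 965/1367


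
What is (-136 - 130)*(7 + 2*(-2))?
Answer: -798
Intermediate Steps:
(-136 - 130)*(7 + 2*(-2)) = -266*(7 - 4) = -266*3 = -798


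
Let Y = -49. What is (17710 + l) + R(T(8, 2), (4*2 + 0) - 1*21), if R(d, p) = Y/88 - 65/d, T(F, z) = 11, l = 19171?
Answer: 3244959/88 ≈ 36875.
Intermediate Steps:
R(d, p) = -49/88 - 65/d
(17710 + l) + R(T(8, 2), (4*2 + 0) - 1*21) = (17710 + 19171) + (-49/88 - 65/11) = 36881 + (-49/88 - 65*1/11) = 36881 + (-49/88 - 65/11) = 36881 - 569/88 = 3244959/88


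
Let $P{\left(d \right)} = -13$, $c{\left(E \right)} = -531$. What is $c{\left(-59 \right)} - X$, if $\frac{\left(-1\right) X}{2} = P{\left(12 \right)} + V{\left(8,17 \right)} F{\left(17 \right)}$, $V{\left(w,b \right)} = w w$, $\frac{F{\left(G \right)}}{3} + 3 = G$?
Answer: $4819$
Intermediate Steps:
$F{\left(G \right)} = -9 + 3 G$
$V{\left(w,b \right)} = w^{2}$
$X = -5350$ ($X = - 2 \left(-13 + 8^{2} \left(-9 + 3 \cdot 17\right)\right) = - 2 \left(-13 + 64 \left(-9 + 51\right)\right) = - 2 \left(-13 + 64 \cdot 42\right) = - 2 \left(-13 + 2688\right) = \left(-2\right) 2675 = -5350$)
$c{\left(-59 \right)} - X = -531 - -5350 = -531 + 5350 = 4819$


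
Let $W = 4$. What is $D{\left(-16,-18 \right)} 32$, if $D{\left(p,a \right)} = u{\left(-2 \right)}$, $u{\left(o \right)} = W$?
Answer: $128$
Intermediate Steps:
$u{\left(o \right)} = 4$
$D{\left(p,a \right)} = 4$
$D{\left(-16,-18 \right)} 32 = 4 \cdot 32 = 128$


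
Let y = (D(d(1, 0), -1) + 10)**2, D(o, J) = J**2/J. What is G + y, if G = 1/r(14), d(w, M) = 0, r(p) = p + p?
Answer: 2269/28 ≈ 81.036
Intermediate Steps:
r(p) = 2*p
D(o, J) = J
G = 1/28 (G = 1/(2*14) = 1/28 ≈ 0.035714)
y = 81 (y = (-1 + 10)**2 = 9**2 = 81)
G + y = 1/28 + 81 = 2269/28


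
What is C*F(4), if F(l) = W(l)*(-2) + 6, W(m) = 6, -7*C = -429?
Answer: -2574/7 ≈ -367.71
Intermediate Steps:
C = 429/7 (C = -⅐*(-429) = 429/7 ≈ 61.286)
F(l) = -6 (F(l) = 6*(-2) + 6 = -12 + 6 = -6)
C*F(4) = (429/7)*(-6) = -2574/7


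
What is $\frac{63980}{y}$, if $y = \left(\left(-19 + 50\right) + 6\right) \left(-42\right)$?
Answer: $- \frac{4570}{111} \approx -41.171$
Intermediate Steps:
$y = -1554$ ($y = \left(31 + 6\right) \left(-42\right) = 37 \left(-42\right) = -1554$)
$\frac{63980}{y} = \frac{63980}{-1554} = 63980 \left(- \frac{1}{1554}\right) = - \frac{4570}{111}$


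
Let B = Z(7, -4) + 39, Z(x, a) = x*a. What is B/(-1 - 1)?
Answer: -11/2 ≈ -5.5000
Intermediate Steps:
Z(x, a) = a*x
B = 11 (B = -4*7 + 39 = -28 + 39 = 11)
B/(-1 - 1) = 11/(-1 - 1) = 11/(-2) = 11*(-½) = -11/2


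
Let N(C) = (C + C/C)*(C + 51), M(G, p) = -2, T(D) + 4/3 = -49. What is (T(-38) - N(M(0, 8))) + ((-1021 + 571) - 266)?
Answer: -2152/3 ≈ -717.33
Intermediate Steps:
T(D) = -151/3 (T(D) = -4/3 - 49 = -151/3)
N(C) = (1 + C)*(51 + C) (N(C) = (C + 1)*(51 + C) = (1 + C)*(51 + C))
(T(-38) - N(M(0, 8))) + ((-1021 + 571) - 266) = (-151/3 - (51 + (-2)**2 + 52*(-2))) + ((-1021 + 571) - 266) = (-151/3 - (51 + 4 - 104)) + (-450 - 266) = (-151/3 - 1*(-49)) - 716 = (-151/3 + 49) - 716 = -4/3 - 716 = -2152/3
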